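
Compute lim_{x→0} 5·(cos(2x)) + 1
Direct substitution at x = 0 gives 6.

Final answer: 6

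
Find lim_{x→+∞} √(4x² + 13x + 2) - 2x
As x → +∞: multiply by the conjugate to get (13x+2)/(√(4x²+13x+2)+2x); the denominator ~ 4x, so the limit is 13/4.
Limit = 13/4.

Final answer: 13/4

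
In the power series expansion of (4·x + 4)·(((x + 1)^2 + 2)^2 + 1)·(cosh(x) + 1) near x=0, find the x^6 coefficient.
Expand to order 6: (4·x + 4)·(((x + 1)^2 + 2)^2 + 1)·(cosh(x) + 1) = 247·x^6/18 + 119·x^5/3 + 257·x^4/3 + 156·x^3 + 196·x^2 + 176·x + 80 + O(x^7).
The coefficient of x^6 is 247/18.

Final answer: 247/18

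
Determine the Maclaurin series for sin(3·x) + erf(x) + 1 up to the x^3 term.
x^3·(-9/2 - 2/(3·√(π))) + x·(2/√(π) + 3) + 1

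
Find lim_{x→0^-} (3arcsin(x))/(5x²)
Both numerator and denominator → 0 as x → 0^-; this is a 0/0 indeterminate form.
Expand each to leading order near x = 0: numerator ~ 3·x, denominator ~ 5·x^2.
The limit of the ratio is -∞.

Final answer: -∞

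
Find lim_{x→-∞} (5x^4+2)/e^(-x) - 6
The quotient is an ∞/∞ indeterminate form as x → -∞.
Compare growth rates of the dominant terms (exponentials ≫ polynomials ≫ logarithms), or apply L'Hôpital's rule; the quotient → 0.
Adding the constant: 0 - 6 = -6. Limit = -6.

Final answer: -6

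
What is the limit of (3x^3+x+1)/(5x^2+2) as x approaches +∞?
This is an ∞/∞ indeterminate form as x → +∞.
Divide numerator and denominator by x^3 and let the lower-order terms vanish; the numerator's degree 3 exceeds the denominator's degree 2, so the quotient diverges.
Limit = ∞.

Final answer: ∞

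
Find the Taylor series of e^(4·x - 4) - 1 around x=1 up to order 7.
4·(x - 1) + 8·(x - 1)^2 + 32·(x - 1)^3/3 + 32·(x - 1)^4/3 + 128·(x - 1)^5/15 + 256·(x - 1)^6/45 + 1024·(x - 1)^7/315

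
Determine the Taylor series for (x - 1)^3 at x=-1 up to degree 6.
-8 + 12·(x + 1) - 6·(x + 1)^2 + (x + 1)^3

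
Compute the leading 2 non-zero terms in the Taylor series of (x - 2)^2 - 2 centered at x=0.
2 - 4·x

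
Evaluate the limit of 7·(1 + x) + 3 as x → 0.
Direct substitution at x = 0 gives 10.

Final answer: 10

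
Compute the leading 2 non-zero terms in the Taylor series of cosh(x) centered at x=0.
x^2/2 + 1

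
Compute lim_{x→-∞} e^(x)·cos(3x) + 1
Evaluate the dominant behaviour as x → -∞; each term tends to a finite value or vanishes.
Limit = 1.

Final answer: 1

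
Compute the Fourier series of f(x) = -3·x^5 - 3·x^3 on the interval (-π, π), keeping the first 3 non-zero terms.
(-684 - 6·π^4 + 114·π^2)·sin(x) + (-12·π^2 + 18 + 3·π^4)·sin(2·x) + (-2·π^4 - 44/27 + 22·π^2/9)·sin(3·x)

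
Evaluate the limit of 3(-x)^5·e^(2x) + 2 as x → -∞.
The product is a 0·∞ indeterminate form at x → -∞.
Rewrite the product as 3(-x)^5 / e^(-2x) (an ∞/∞ form) and apply L'Hôpital, or use the standard hierarchy e^(2|x|) ≫ |(-x)^5| as x → -∞.
The indeterminate product → 0, so the limit = 2.

Final answer: 2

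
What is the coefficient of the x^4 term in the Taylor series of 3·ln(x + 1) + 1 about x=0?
Expand to order 4: 3·ln(x + 1) + 1 = -3·x^4/4 + x^3 - 3·x^2/2 + 3·x + 1 + O(x^5).
The coefficient of x^4 is -3/4.

Final answer: -3/4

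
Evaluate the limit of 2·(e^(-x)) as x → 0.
Direct substitution at x = 0 gives 2.

Final answer: 2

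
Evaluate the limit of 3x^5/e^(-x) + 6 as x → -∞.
The quotient is an ∞/∞ indeterminate form as x → -∞.
Compare growth rates of the dominant terms (exponentials ≫ polynomials ≫ logarithms), or apply L'Hôpital's rule; the quotient → 0.
Adding the constant: 0 + 6 = 6. Limit = 6.

Final answer: 6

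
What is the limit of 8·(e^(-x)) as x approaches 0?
Direct substitution at x = 0 gives 8.

Final answer: 8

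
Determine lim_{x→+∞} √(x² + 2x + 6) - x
As x → +∞: multiply by the conjugate to get (2x+6)/(√(x²+2x+6)+x); the denominator ~ 2x, so the limit is 2/2 = 1.
Limit = 1.

Final answer: 1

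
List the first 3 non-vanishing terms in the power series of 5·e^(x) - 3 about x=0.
5·x^2/2 + 5·x + 2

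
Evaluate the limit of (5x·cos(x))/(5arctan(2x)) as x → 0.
Both numerator and denominator → 0 as x → 0; this is a 0/0 indeterminate form.
Expand each to leading order near x = 0: numerator ~ 5·x, denominator ~ 10·x.
The limit of the ratio is 1/2.

Final answer: 1/2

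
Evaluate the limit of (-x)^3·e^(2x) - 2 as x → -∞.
The product is a 0·∞ indeterminate form at x → -∞.
Rewrite the product as (-x)^3 / e^(-2x) (an ∞/∞ form) and apply L'Hôpital, or use the standard hierarchy e^(2|x|) ≫ |(-x)^3| as x → -∞.
The indeterminate product → 0, so the limit = -2.

Final answer: -2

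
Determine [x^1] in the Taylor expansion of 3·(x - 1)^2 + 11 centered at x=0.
Expand to order 1: 3·(x - 1)^2 + 11 = 14 - 6·x + O(x^2).
The coefficient of x^1 is -6.

Final answer: -6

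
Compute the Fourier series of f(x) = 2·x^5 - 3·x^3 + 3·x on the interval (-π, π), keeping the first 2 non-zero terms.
(-86·π^2 + 4·π^4 + 522)·sin(x) + (-2·π^4 - 45/2 + 13·π^2)·sin(2·x)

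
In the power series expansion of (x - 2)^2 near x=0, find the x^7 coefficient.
Expand to order 7: (x - 2)^2 = x^2 - 4·x + 4 + O(x^8).
The coefficient of x^7 is 0.

Final answer: 0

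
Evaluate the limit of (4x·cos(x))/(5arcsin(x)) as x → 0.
Both numerator and denominator → 0 as x → 0; this is a 0/0 indeterminate form.
Expand each to leading order near x = 0: numerator ~ 4·x, denominator ~ 5·x.
The limit of the ratio is 4/5.

Final answer: 4/5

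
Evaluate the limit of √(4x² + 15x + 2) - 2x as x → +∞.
As x → +∞: multiply by the conjugate to get (15x+2)/(√(4x²+15x+2)+2x); the denominator ~ 4x, so the limit is 15/4.
Limit = 15/4.

Final answer: 15/4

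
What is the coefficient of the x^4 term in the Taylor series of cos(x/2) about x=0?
Expand to order 4: cos(x/2) = x^4/384 - x^2/8 + 1 + O(x^5).
The coefficient of x^4 is 1/384.

Final answer: 1/384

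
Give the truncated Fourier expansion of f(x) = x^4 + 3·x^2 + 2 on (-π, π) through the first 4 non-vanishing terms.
(36 - 8·π^2)·cos(x) + 2·π^2·cos(2·x) + (-8·π^2/9 - 20/27)·cos(3·x) + 2 + π^2 + π^4/5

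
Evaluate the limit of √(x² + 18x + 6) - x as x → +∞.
This is an ∞ − ∞ indeterminate form.
Multiply and divide by the conjugate √(x²+18x + 6) + x; the x² terms cancel, leaving (18x + 6)/(√(x²+18x + 6)+x) → 18/2 = 9.
Limit = 9.

Final answer: 9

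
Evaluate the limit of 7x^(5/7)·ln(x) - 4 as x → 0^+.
The product is a 0·∞ indeterminate form at x → 0⁺.
Rewrite the product as 7·ln(x) / x^(-5/7) and apply L'Hôpital, or use the standard hierarchy x^(-5/7) ≫ |ln x| as x → 0⁺.
The indeterminate product → 0, so the limit = -4.

Final answer: -4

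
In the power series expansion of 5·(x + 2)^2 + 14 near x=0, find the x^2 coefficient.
Expand to order 2: 5·(x + 2)^2 + 14 = 5·x^2 + 20·x + 34 + O(x^3).
The coefficient of x^2 is 5.

Final answer: 5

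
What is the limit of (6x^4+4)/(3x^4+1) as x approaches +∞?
This is an ∞/∞ indeterminate form as x → +∞.
Divide numerator and denominator by x^4 and let the lower-order terms vanish; the leading terms give 6/3 = 2.
Limit = 2.

Final answer: 2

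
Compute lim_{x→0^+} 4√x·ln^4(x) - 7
The product is a 0·∞ indeterminate form at x → 0⁺.
Rewrite the product as 4·ln^4(x) / x^(-1/2) and apply L'Hôpital, or use the standard hierarchy x^(-1/2) ≫ |ln x|^4 as x → 0⁺.
The indeterminate product → 0, so the limit = -7.

Final answer: -7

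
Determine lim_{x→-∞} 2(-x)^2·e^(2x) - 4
The product is a 0·∞ indeterminate form at x → -∞.
Rewrite the product as 2(-x)^2 / e^(-2x) (an ∞/∞ form) and apply L'Hôpital, or use the standard hierarchy e^(2|x|) ≫ |(-x)^2| as x → -∞.
The indeterminate product → 0, so the limit = -4.

Final answer: -4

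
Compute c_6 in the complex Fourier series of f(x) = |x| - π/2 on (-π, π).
Compute the real Fourier coefficients first: a_6 = 0, b_6 = 0.
Then c_6 = (a_6 − i·b_6)/2 = 0.

Final answer: 0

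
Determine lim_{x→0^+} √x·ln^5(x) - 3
The product is a 0·∞ indeterminate form at x → 0⁺.
Rewrite the product as ln^5(x) / x^(-1/2) and apply L'Hôpital, or use the standard hierarchy x^(-1/2) ≫ |ln x|^5 as x → 0⁺.
The indeterminate product → 0, so the limit = -3.

Final answer: -3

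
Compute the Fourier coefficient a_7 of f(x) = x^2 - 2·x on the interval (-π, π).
a_7 = (1/π) ∫_{-π}^{π} f(x)·cos(7x) dx.
Evaluate the integral (use parity and integration by parts as needed): a_7 = -4/49.

Final answer: -4/49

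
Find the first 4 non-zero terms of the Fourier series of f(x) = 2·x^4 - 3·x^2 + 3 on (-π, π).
(108 - 16·π^2)·cos(x) + (-9 + 4·π^2)·cos(2·x) + (68/27 - 16·π^2/9)·cos(3·x) - π^2 + 3 + 2·π^4/5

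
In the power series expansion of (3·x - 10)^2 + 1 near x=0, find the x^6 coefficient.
Expand to order 6: (3·x - 10)^2 + 1 = 9·x^2 - 60·x + 101 + O(x^7).
The coefficient of x^6 is 0.

Final answer: 0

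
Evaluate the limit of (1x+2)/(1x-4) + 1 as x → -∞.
Evaluate the dominant behaviour as x → -∞; each term tends to a finite value or vanishes.
Limit = 2.

Final answer: 2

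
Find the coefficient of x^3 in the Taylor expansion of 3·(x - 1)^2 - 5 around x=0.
Expand to order 3: 3·(x - 1)^2 - 5 = 3·x^2 - 6·x - 2 + O(x^4).
The coefficient of x^3 is 0.

Final answer: 0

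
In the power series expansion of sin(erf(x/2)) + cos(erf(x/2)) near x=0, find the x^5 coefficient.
Expand to order 5: sin(erf(x/2)) + cos(erf(x/2)) = x^5·(1/(120·π^(5/2)) + 1/(160·√(π)) + 1/(24·π^(3/2))) + x^4·(1/(24·π^2) + 1/(12·π)) + x^3·(-1/(12·√(π)) - 1/(6·π^(3/2))) - x^2/(2·π) + x/√(π) + 1 + O(x^6).
The coefficient of x^5 is 1/(120·π^(5/2)) + 1/(160·√(π)) + 1/(24·π^(3/2)).

Final answer: 1/(120·π^(5/2)) + 1/(160·√(π)) + 1/(24·π^(3/2))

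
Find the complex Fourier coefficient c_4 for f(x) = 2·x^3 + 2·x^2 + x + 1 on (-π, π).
Compute the real Fourier coefficients first: a_4 = 1/2, b_4 = -π^2 - 1/8.
Then c_4 = (a_4 − i·b_4)/2 = 1/4 + i/16 + i·π^2/2.

Final answer: 1/4 + i/16 + i·π^2/2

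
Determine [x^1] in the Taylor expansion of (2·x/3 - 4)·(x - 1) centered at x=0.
Expand to order 1: (2·x/3 - 4)·(x - 1) = 4 - 14·x/3 + O(x^2).
The coefficient of x^1 is -14/3.

Final answer: -14/3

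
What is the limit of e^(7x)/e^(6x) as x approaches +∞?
This is an ∞/∞ indeterminate form as x → +∞.
Rewrite e^(7x)/e^(6x) = e^((7−6)x) = e^(x); the exponent coefficient is 1 > 0 so e^(x) → ∞.
Limit = ∞.

Final answer: ∞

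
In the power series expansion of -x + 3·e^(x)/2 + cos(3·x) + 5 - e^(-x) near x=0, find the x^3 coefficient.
Expand to order 3: -x + 3·e^(x)/2 + cos(3·x) + 5 - e^(-x) = 5·x^3/12 - 17·x^2/4 + 3·x/2 + 13/2 + O(x^4).
The coefficient of x^3 is 5/12.

Final answer: 5/12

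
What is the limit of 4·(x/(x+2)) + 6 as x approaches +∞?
Evaluate the dominant behaviour as x → +∞; each term tends to a finite value or vanishes.
Limit = 10.

Final answer: 10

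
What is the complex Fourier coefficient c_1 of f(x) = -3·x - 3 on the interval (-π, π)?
Compute the real Fourier coefficients first: a_1 = 0, b_1 = -6.
Then c_1 = (a_1 − i·b_1)/2 = 3·i.

Final answer: 3·i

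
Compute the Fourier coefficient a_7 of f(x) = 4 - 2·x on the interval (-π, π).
a_7 = (1/π) ∫_{-π}^{π} f(x)·cos(7x) dx.
Evaluate the integral (use parity and integration by parts as needed): a_7 = 0.

Final answer: 0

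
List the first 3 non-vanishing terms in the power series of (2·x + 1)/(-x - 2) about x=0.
3·x^2/8 - 3·x/4 - 1/2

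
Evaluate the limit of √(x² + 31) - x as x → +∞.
This is an ∞ − ∞ indeterminate form.
Multiply and divide by the conjugate √(x²+31) + x; the x² terms cancel, leaving 31/(√(x²+31)+x) → 0.
Limit = 0.

Final answer: 0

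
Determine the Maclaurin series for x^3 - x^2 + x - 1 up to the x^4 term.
x^3 - x^2 + x - 1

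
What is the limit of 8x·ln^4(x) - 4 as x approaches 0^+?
The product is a 0·∞ indeterminate form at x → 0⁺.
Rewrite the product as 8·ln^4(x) / x^(-1) and apply L'Hôpital, or use the standard hierarchy x^(-1) ≫ |ln x|^4 as x → 0⁺.
The indeterminate product → 0, so the limit = -4.

Final answer: -4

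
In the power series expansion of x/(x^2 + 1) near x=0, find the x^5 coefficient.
Expand to order 5: x/(x^2 + 1) = x^5 - x^3 + x + O(x^6).
The coefficient of x^5 is 1.

Final answer: 1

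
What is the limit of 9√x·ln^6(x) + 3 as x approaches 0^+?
The product is a 0·∞ indeterminate form at x → 0⁺.
Rewrite the product as 9·ln^6(x) / x^(-1/2) and apply L'Hôpital, or use the standard hierarchy x^(-1/2) ≫ |ln x|^6 as x → 0⁺.
The indeterminate product → 0, so the limit = 3.

Final answer: 3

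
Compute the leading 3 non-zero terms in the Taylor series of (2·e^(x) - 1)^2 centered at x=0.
6·x^2 + 4·x + 1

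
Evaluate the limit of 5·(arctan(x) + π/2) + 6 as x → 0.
Direct substitution at x = 0 gives 6 + 5·π/2.

Final answer: 6 + 5·π/2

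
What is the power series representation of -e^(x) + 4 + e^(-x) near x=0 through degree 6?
-x^5/60 - x^3/3 - 2·x + 4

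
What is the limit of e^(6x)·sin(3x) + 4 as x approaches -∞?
Evaluate the dominant behaviour as x → -∞; each term tends to a finite value or vanishes.
Limit = 4.

Final answer: 4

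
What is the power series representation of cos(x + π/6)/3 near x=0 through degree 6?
-√(3)·x^6/4320 - x^5/720 + √(3)·x^4/144 + x^3/36 - √(3)·x^2/12 - x/6 + √(3)/6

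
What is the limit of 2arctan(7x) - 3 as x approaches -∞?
Evaluate the dominant behaviour as x → -∞; each term tends to a finite value or vanishes.
Limit = -π - 3.

Final answer: -π - 3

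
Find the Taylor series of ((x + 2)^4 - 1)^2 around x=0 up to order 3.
1776·x^3 + 1744·x^2 + 960·x + 225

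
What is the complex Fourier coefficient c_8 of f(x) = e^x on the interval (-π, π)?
Compute the real Fourier coefficients first: a_8 = (-1 + e^(2·π))·e^(-π)/(65·π), b_8 = (8 - 8·e^(2·π))·e^(-π)/(65·π).
Then c_8 = (a_8 − i·b_8)/2 = -e^(-π)/(130·π) + e^(π)/(130·π) - 4·i·e^(-π)/(65·π) + 4·i·e^(π)/(65·π).

Final answer: -e^(-π)/(130·π) + e^(π)/(130·π) - 4·i·e^(-π)/(65·π) + 4·i·e^(π)/(65·π)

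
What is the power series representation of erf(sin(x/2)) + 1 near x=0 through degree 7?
-241·x^7/(107520·√(π)) + 11·x^5/(640·√(π)) - x^3/(8·√(π)) + x/√(π) + 1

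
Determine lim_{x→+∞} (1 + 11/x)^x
As x → +∞: this is the defining limit (1 + 11/x)^x → e^11.
Limit = e^(11).

Final answer: e^(11)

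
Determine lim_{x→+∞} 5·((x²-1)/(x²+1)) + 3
Evaluate the dominant behaviour as x → +∞; each term tends to a finite value or vanishes.
Limit = 8.

Final answer: 8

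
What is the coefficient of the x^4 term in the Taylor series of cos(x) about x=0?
Expand to order 4: cos(x) = x^4/24 - x^2/2 + 1 + O(x^5).
The coefficient of x^4 is 1/24.

Final answer: 1/24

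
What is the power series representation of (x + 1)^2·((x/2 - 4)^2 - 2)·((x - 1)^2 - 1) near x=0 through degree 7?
x^6/4 - 4·x^5 + 53·x^4/4 + 23·x^3/2 - 34·x^2 - 28·x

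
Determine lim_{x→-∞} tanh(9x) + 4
Evaluate the dominant behaviour as x → -∞; each term tends to a finite value or vanishes.
Limit = 3.

Final answer: 3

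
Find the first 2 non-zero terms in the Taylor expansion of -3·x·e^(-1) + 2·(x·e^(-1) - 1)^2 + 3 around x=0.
-7·x·e^(-1) + 5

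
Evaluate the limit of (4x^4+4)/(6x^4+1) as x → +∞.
This is an ∞/∞ indeterminate form as x → +∞.
Divide numerator and denominator by x^4 and let the lower-order terms vanish; the leading terms give 4/6 = 2/3.
Limit = 2/3.

Final answer: 2/3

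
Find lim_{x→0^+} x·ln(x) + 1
The product is a 0·∞ indeterminate form at x → 0⁺.
Rewrite the product as ln(x) / x^(-1) and apply L'Hôpital, or use the standard hierarchy x^(-1) ≫ |ln x| as x → 0⁺.
The indeterminate product → 0, so the limit = 1.

Final answer: 1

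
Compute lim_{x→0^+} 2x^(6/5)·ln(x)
This is a 0·∞ indeterminate form at x → 0⁺.
Rewrite the product as 2·ln(x) / x^(-6/5) and apply L'Hôpital, or use the standard hierarchy x^(-6/5) ≫ |ln x| as x → 0⁺.
The indeterminate product → 0, so the limit = 0.

Final answer: 0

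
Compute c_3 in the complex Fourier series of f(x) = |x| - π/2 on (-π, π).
Compute the real Fourier coefficients first: a_3 = -4/(9·π), b_3 = 0.
Then c_3 = (a_3 − i·b_3)/2 = -2/(9·π).

Final answer: -2/(9·π)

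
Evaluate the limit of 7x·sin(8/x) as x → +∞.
As x → +∞: let u = 8/x → 0⁺; then 7·x·sin(8/x) = 7·8·sin(u)/u → 7·8·1 = 56.
Limit = 56.

Final answer: 56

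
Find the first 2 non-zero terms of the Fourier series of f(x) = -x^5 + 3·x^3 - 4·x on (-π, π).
(-284 - 2·π^4 + 46·π^2)·sin(x) + (-8·π^2 + 16 + π^4)·sin(2·x)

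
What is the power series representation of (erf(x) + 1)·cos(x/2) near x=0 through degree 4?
x^4/384 - 11·x^3/(12·√(π)) - x^2/8 + 2·x/√(π) + 1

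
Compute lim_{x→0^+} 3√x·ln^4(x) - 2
The product is a 0·∞ indeterminate form at x → 0⁺.
Rewrite the product as 3·ln^4(x) / x^(-1/2) and apply L'Hôpital, or use the standard hierarchy x^(-1/2) ≫ |ln x|^4 as x → 0⁺.
The indeterminate product → 0, so the limit = -2.

Final answer: -2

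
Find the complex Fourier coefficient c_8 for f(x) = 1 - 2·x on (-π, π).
Compute the real Fourier coefficients first: a_8 = 0, b_8 = 1/2.
Then c_8 = (a_8 − i·b_8)/2 = -i/4.

Final answer: -i/4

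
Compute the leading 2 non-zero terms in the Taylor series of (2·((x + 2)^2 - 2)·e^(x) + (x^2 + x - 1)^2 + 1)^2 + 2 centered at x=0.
120·x + 38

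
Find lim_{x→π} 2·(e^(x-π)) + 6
Direct substitution at x = π gives 8.

Final answer: 8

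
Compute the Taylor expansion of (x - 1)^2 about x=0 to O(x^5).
x^2 - 2·x + 1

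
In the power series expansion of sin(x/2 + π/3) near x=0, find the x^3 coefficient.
Expand to order 3: sin(x/2 + π/3) = -x^3/96 - √(3)·x^2/16 + x/4 + √(3)/2 + O(x^4).
The coefficient of x^3 is -1/96.

Final answer: -1/96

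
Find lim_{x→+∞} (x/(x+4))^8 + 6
As x → +∞: x/(x+4) = 1/(1 + 4/x) → 1, and the 8th power of a limit-1 base also → 1; with the additive constant, 1 + 6 = 7.
Limit = 7.

Final answer: 7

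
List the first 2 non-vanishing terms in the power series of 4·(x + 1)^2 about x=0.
8·x + 4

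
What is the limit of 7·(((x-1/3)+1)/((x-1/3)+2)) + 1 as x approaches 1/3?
Direct substitution at x = 1/3 gives 9/2.

Final answer: 9/2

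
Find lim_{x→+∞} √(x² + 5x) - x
This is an ∞ − ∞ indeterminate form.
Multiply and divide by the conjugate √(x²+5x) + x; the x² terms cancel, leaving (5x)/(√(x²+5x)+x) → 5/2.
Limit = 5/2.

Final answer: 5/2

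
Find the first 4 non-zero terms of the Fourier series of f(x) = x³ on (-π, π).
(-12 + 2·π^2)·sin(x) + (3/2 - π^2)·sin(2·x) + (-4/9 + 2·π^2/3)·sin(3·x) + (3/16 - π^2/2)·sin(4·x)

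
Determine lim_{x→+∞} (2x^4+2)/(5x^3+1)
This is an ∞/∞ indeterminate form as x → +∞.
Divide numerator and denominator by x^4 and let the lower-order terms vanish; the numerator's degree 4 exceeds the denominator's degree 3, so the quotient diverges.
Limit = ∞.

Final answer: ∞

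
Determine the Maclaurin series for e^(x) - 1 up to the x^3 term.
x^3/6 + x^2/2 + x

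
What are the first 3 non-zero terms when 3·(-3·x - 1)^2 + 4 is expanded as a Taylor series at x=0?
27·x^2 + 18·x + 7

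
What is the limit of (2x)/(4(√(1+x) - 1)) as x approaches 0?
Both numerator and denominator → 0 as x → 0; this is a 0/0 indeterminate form.
Expand each to leading order near x = 0: numerator ~ 2·x, denominator ~ 2·x.
The limit of the ratio is 1.

Final answer: 1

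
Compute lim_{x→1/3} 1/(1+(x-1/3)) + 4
Direct substitution at x = 1/3 gives 5.

Final answer: 5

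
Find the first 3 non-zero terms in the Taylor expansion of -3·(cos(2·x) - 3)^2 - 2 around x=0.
-4·x^4 - 24·x^2 - 14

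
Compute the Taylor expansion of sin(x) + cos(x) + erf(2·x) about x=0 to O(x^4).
x^3·(-16/(3·√(π)) - 1/6) - x^2/2 + x·(1 + 4/√(π)) + 1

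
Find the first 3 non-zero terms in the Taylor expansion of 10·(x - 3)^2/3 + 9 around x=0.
10·x^2/3 - 20·x + 39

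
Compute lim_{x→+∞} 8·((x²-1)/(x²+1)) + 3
Evaluate the dominant behaviour as x → +∞; each term tends to a finite value or vanishes.
Limit = 11.

Final answer: 11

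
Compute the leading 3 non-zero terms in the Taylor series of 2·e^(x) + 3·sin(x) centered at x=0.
x^2 + 5·x + 2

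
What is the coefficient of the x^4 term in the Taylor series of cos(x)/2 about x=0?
Expand to order 4: cos(x)/2 = x^4/48 - x^2/4 + 1/2 + O(x^5).
The coefficient of x^4 is 1/48.

Final answer: 1/48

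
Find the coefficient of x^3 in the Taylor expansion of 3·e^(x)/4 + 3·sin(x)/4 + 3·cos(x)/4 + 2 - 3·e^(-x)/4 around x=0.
Expand to order 3: 3·e^(x)/4 + 3·sin(x)/4 + 3·cos(x)/4 + 2 - 3·e^(-x)/4 = x^3/8 - 3·x^2/8 + 9·x/4 + 11/4 + O(x^4).
The coefficient of x^3 is 1/8.

Final answer: 1/8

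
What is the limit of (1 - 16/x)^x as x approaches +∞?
As x → +∞: this is the defining limit (1 - 16/x)^x → e^(-16).
Limit = e^(-16).

Final answer: e^(-16)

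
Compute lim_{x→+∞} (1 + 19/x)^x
As x → +∞: this is the defining limit (1 + 19/x)^x → e^19.
Limit = e^(19).

Final answer: e^(19)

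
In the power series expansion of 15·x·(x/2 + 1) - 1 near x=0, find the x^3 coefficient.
Expand to order 3: 15·x·(x/2 + 1) - 1 = 15·x^2/2 + 15·x - 1 + O(x^4).
The coefficient of x^3 is 0.

Final answer: 0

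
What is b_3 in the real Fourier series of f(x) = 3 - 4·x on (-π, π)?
b_3 = (1/π) ∫_{-π}^{π} f(x)·sin(3x) dx.
Evaluate the integral (use parity and integration by parts as needed): b_3 = -8/3.

Final answer: -8/3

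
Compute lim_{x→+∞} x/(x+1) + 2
Evaluate the dominant behaviour as x → +∞; each term tends to a finite value or vanishes.
Limit = 3.

Final answer: 3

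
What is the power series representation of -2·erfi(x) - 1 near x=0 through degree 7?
-2·x^7/(21·√(π)) - 2·x^5/(5·√(π)) - 4·x^3/(3·√(π)) - 4·x/√(π) - 1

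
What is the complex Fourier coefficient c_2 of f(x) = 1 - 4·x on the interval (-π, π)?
Compute the real Fourier coefficients first: a_2 = 0, b_2 = 4.
Then c_2 = (a_2 − i·b_2)/2 = -2·i.

Final answer: -2·i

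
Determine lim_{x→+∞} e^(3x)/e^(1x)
This is an ∞/∞ indeterminate form as x → +∞.
Rewrite e^(3x)/e^(1x) = e^((3−1)x) = e^(2x); the exponent coefficient is 2 > 0 so e^(2x) → ∞.
Limit = ∞.

Final answer: ∞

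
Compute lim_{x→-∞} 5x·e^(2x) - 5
The product is a 0·∞ indeterminate form at x → -∞.
Rewrite the product as 5x / e^(-2x) (an ∞/∞ form) and apply L'Hôpital, or use the standard hierarchy e^(2|x|) ≫ |x| as x → -∞.
The indeterminate product → 0, so the limit = -5.

Final answer: -5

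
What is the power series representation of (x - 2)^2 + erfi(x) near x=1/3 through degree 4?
erfi(1/3) + 25/9 + (-10·√(π) + 6·e^(1/9))·(x - 1/3)/(3·√(π)) + (2·e^(1/9) + 3·√(π))·(x - 1/3)^2/(3·√(π)) + 22·e^(1/9)·(x - 1/3)^3/(27·√(π)) + 29·e^(1/9)·(x - 1/3)^4/(81·√(π))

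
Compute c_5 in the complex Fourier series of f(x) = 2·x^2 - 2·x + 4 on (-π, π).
Compute the real Fourier coefficients first: a_5 = -8/25, b_5 = -4/5.
Then c_5 = (a_5 − i·b_5)/2 = -4/25 + 2·i/5.

Final answer: -4/25 + 2·i/5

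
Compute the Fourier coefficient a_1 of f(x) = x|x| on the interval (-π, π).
a_1 = (1/π) ∫_{-π}^{π} f(x)·cos(1x) dx.
Evaluate the integral (use parity and integration by parts as needed): a_1 = 0.

Final answer: 0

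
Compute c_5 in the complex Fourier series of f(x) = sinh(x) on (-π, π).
Compute the real Fourier coefficients first: a_5 = 0, b_5 = 5·sinh(π)/(13·π).
Then c_5 = (a_5 − i·b_5)/2 = -5·i·sinh(π)/(26·π).

Final answer: -5·i·sinh(π)/(26·π)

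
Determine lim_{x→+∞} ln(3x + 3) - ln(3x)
This is an ∞ − ∞ indeterminate form.
Combine the logarithms: ln(3x+3) − ln(3x) = ln((3x+3)/(3x)) = ln(1 + 3/(3x)) → ln(1) = 0.
Limit = 0.

Final answer: 0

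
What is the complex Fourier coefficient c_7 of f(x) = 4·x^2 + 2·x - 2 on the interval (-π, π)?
Compute the real Fourier coefficients first: a_7 = -16/49, b_7 = 4/7.
Then c_7 = (a_7 − i·b_7)/2 = -8/49 - 2·i/7.

Final answer: -8/49 - 2·i/7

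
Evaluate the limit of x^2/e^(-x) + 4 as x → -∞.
The quotient is an ∞/∞ indeterminate form as x → -∞.
Compare growth rates of the dominant terms (exponentials ≫ polynomials ≫ logarithms), or apply L'Hôpital's rule; the quotient → 0.
Adding the constant: 0 + 4 = 4. Limit = 4.

Final answer: 4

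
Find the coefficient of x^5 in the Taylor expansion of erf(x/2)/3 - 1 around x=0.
Expand to order 5: erf(x/2)/3 - 1 = x^5/(480·√(π)) - x^3/(36·√(π)) + x/(3·√(π)) - 1 + O(x^6).
The coefficient of x^5 is 1/(480·√(π)).

Final answer: 1/(480·√(π))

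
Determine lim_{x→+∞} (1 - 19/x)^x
As x → +∞: this is the defining limit (1 - 19/x)^x → e^(-19).
Limit = e^(-19).

Final answer: e^(-19)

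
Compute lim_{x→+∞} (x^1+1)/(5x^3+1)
This is an ∞/∞ indeterminate form as x → +∞.
Divide numerator and denominator by x^3 and let the lower-order terms vanish; the numerator's degree 1 is below the denominator's degree 3, so the quotient → 0.
Limit = 0.

Final answer: 0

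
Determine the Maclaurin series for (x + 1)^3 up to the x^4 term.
x^3 + 3·x^2 + 3·x + 1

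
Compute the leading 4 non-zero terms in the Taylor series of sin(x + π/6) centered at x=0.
-√(3)·x^3/12 - x^2/4 + √(3)·x/2 + 1/2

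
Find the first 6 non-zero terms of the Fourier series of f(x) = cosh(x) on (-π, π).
-cos(x)·sinh(π)/π + 2·cos(2·x)·sinh(π)/(5·π) - cos(3·x)·sinh(π)/(5·π) + 2·cos(4·x)·sinh(π)/(17·π) - cos(5·x)·sinh(π)/(13·π) + sinh(π)/π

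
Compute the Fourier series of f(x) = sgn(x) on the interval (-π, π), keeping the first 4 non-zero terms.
4·sin(x)/π + 4·sin(3·x)/(3·π) + 4·sin(5·x)/(5·π) + 4·sin(7·x)/(7·π)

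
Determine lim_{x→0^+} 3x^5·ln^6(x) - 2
The product is a 0·∞ indeterminate form at x → 0⁺.
Rewrite the product as 3·ln^6(x) / x^(-5) and apply L'Hôpital, or use the standard hierarchy x^(-5) ≫ |ln x|^6 as x → 0⁺.
The indeterminate product → 0, so the limit = -2.

Final answer: -2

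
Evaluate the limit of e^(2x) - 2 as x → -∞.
Evaluate the dominant behaviour as x → -∞; each term tends to a finite value or vanishes.
Limit = -2.

Final answer: -2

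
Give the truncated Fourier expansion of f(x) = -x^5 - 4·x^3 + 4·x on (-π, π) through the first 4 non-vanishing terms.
(-2·π^4 - 184 + 32·π^2)·sin(x) + (-π^2 - 5/2 + π^4)·sin(2·x) + (-2·π^4/3 - 32·π^2/27 + 280/81)·sin(3·x) + (-161/64 + 11·π^2/8 + π^4/2)·sin(4·x)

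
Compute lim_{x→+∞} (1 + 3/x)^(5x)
As x → +∞: write (1 + 3/x)^(5x) = ((1 + 3/x)^x)^5 → (e^3)^5 = e^15.
Limit = e^(15).

Final answer: e^(15)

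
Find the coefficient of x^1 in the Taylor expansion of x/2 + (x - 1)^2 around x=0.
Expand to order 1: x/2 + (x - 1)^2 = 1 - 3·x/2 + O(x^2).
The coefficient of x^1 is -3/2.

Final answer: -3/2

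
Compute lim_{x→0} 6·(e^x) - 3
Direct substitution at x = 0 gives 3.

Final answer: 3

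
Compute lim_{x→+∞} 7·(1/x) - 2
Evaluate the dominant behaviour as x → +∞; each term tends to a finite value or vanishes.
Limit = -2.

Final answer: -2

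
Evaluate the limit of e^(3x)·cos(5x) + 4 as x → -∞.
Evaluate the dominant behaviour as x → -∞; each term tends to a finite value or vanishes.
Limit = 4.

Final answer: 4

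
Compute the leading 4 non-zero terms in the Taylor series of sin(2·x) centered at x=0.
-8·x^7/315 + 4·x^5/15 - 4·x^3/3 + 2·x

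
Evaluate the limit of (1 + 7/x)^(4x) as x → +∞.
As x → +∞: write (1 + 7/x)^(4x) = ((1 + 7/x)^x)^4 → (e^7)^4 = e^28.
Limit = e^(28).

Final answer: e^(28)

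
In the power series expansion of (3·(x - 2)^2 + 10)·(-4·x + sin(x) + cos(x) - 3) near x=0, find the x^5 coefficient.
Expand to order 5: (3·(x - 2)^2 + 10)·(-4·x + sin(x) + cos(x) - 3) = -49·x^5/60 + 17·x^4/12 - 20·x^3/3 + 19·x^2 - 42·x - 44 + O(x^6).
The coefficient of x^5 is -49/60.

Final answer: -49/60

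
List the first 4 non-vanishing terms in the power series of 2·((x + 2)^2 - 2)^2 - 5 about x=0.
16·x^3 + 40·x^2 + 32·x + 3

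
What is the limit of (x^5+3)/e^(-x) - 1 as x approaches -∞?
The quotient is an ∞/∞ indeterminate form as x → -∞.
Compare growth rates of the dominant terms (exponentials ≫ polynomials ≫ logarithms), or apply L'Hôpital's rule; the quotient → 0.
Adding the constant: 0 - 1 = -1. Limit = -1.

Final answer: -1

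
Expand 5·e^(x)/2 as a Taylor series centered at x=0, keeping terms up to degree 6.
x^6/288 + x^5/48 + 5·x^4/48 + 5·x^3/12 + 5·x^2/4 + 5·x/2 + 5/2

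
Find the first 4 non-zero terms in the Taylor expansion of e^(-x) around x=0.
-x^3/6 + x^2/2 - x + 1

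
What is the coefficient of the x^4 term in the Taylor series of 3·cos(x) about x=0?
Expand to order 4: 3·cos(x) = x^4/8 - 3·x^2/2 + 3 + O(x^5).
The coefficient of x^4 is 1/8.

Final answer: 1/8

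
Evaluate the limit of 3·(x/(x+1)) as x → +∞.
Evaluate the dominant behaviour as x → +∞; each term tends to a finite value or vanishes.
Limit = 3.

Final answer: 3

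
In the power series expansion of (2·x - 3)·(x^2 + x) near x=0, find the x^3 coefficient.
Expand to order 3: (2·x - 3)·(x^2 + x) = 2·x^3 - x^2 - 3·x + O(x^4).
The coefficient of x^3 is 2.

Final answer: 2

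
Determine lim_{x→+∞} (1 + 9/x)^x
As x → +∞: this is the defining limit (1 + 9/x)^x → e^9.
Limit = e^(9).

Final answer: e^(9)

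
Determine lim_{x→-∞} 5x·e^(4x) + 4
The product is a 0·∞ indeterminate form at x → -∞.
Rewrite the product as 5x / e^(-4x) (an ∞/∞ form) and apply L'Hôpital, or use the standard hierarchy e^(4|x|) ≫ |x| as x → -∞.
The indeterminate product → 0, so the limit = 4.

Final answer: 4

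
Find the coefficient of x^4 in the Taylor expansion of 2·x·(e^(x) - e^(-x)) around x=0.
Expand to order 4: 2·x·(e^(x) - e^(-x)) = 2·x^4/3 + 4·x^2 + O(x^5).
The coefficient of x^4 is 2/3.

Final answer: 2/3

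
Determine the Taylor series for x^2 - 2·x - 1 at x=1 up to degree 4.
-2 + (x - 1)^2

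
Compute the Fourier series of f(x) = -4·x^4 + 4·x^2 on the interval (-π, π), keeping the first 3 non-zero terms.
(-208 + 32·π^2)·cos(x) + (16 - 8·π^2)·cos(2·x) - 4·π^4/5 + 4·π^2/3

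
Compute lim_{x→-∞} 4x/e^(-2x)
This is an ∞/∞ indeterminate form as x → -∞.
Compare growth rates of the dominant terms (exponentials ≫ polynomials ≫ logarithms), or apply L'Hôpital's rule; the quotient → 0.
Limit = 0.

Final answer: 0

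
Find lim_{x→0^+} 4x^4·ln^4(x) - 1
The product is a 0·∞ indeterminate form at x → 0⁺.
Rewrite the product as 4·ln^4(x) / x^(-4) and apply L'Hôpital, or use the standard hierarchy x^(-4) ≫ |ln x|^4 as x → 0⁺.
The indeterminate product → 0, so the limit = -1.

Final answer: -1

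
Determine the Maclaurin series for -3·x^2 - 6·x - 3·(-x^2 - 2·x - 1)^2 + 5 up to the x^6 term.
-3·x^4 - 12·x^3 - 21·x^2 - 18·x + 2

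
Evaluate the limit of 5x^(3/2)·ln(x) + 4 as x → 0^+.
The product is a 0·∞ indeterminate form at x → 0⁺.
Rewrite the product as 5·ln(x) / x^(-3/2) and apply L'Hôpital, or use the standard hierarchy x^(-3/2) ≫ |ln x| as x → 0⁺.
The indeterminate product → 0, so the limit = 4.

Final answer: 4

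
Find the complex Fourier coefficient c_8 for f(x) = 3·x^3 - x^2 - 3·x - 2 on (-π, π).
Compute the real Fourier coefficients first: a_8 = -1/16, b_8 = 105/128 - 3·π^2/4.
Then c_8 = (a_8 − i·b_8)/2 = -1/32 - 105·i/256 + 3·i·π^2/8.

Final answer: -1/32 - 105·i/256 + 3·i·π^2/8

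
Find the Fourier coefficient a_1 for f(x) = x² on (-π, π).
a_1 = (1/π) ∫_{-π}^{π} f(x)·cos(1x) dx.
Evaluate the integral (use parity and integration by parts as needed): a_1 = -4.

Final answer: -4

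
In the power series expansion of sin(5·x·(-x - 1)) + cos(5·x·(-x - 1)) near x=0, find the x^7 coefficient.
Expand to order 7: sin(5·x·(-x - 1)) + cos(5·x·(-x - 1)) = -273125·x^7/1008 + 3625·x^6/144 + 1125·x^5/8 + 1825·x^4/24 - 25·x^3/6 - 35·x^2/2 - 5·x + 1 + O(x^8).
The coefficient of x^7 is -273125/1008.

Final answer: -273125/1008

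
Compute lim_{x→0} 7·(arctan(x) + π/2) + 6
Direct substitution at x = 0 gives 6 + 7·π/2.

Final answer: 6 + 7·π/2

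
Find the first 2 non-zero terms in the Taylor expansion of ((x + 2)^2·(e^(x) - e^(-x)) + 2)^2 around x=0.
32·x + 4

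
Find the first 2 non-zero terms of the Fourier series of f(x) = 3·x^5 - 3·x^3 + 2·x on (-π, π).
(-126·π^2 + 6·π^4 + 760)·sin(x) + (-3·π^4 - 29 + 18·π^2)·sin(2·x)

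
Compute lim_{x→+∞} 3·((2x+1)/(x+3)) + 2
Evaluate the dominant behaviour as x → +∞; each term tends to a finite value or vanishes.
Limit = 8.

Final answer: 8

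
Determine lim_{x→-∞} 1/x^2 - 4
Evaluate the dominant behaviour as x → -∞; each term tends to a finite value or vanishes.
Limit = -4.

Final answer: -4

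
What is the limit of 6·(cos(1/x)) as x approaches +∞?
Evaluate the dominant behaviour as x → +∞; each term tends to a finite value or vanishes.
Limit = 6.

Final answer: 6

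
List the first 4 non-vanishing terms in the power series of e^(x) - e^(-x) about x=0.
x^7/2520 + x^5/60 + x^3/3 + 2·x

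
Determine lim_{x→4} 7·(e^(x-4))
Direct substitution at x = 4 gives 7.

Final answer: 7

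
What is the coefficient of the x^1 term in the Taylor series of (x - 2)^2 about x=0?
Expand to order 1: (x - 2)^2 = 4 - 4·x + O(x^2).
The coefficient of x^1 is -4.

Final answer: -4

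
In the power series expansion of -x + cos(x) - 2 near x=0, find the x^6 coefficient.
Expand to order 6: -x + cos(x) - 2 = -x^6/720 + x^4/24 - x^2/2 - x - 1 + O(x^7).
The coefficient of x^6 is -1/720.

Final answer: -1/720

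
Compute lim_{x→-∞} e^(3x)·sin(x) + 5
Evaluate the dominant behaviour as x → -∞; each term tends to a finite value or vanishes.
Limit = 5.

Final answer: 5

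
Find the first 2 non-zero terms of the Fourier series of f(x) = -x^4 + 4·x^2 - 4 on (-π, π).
(-64 + 8·π^2)·cos(x) - π^4/5 - 4 + 4·π^2/3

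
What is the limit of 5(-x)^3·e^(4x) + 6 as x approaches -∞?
The product is a 0·∞ indeterminate form at x → -∞.
Rewrite the product as 5(-x)^3 / e^(-4x) (an ∞/∞ form) and apply L'Hôpital, or use the standard hierarchy e^(4|x|) ≫ |(-x)^3| as x → -∞.
The indeterminate product → 0, so the limit = 6.

Final answer: 6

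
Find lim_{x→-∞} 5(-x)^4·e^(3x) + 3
The product is a 0·∞ indeterminate form at x → -∞.
Rewrite the product as 5(-x)^4 / e^(-3x) (an ∞/∞ form) and apply L'Hôpital, or use the standard hierarchy e^(3|x|) ≫ |(-x)^4| as x → -∞.
The indeterminate product → 0, so the limit = 3.

Final answer: 3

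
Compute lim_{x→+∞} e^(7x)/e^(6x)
This is an ∞/∞ indeterminate form as x → +∞.
Rewrite e^(7x)/e^(6x) = e^((7−6)x) = e^(x); the exponent coefficient is 1 > 0 so e^(x) → ∞.
Limit = ∞.

Final answer: ∞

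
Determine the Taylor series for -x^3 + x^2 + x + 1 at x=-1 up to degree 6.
2 - 4·(x + 1) + 4·(x + 1)^2 - (x + 1)^3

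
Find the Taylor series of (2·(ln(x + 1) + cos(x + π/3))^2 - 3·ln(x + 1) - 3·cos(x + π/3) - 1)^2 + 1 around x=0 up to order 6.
x^6·(-311/40 + 8·(1/2 - √(3)/4)·(127/120 - 17·√(3)/160) + 4·(5/3 - 17·√(3)/24)^2 + 11·√(3)/9 + 8·(-17/8 + √(3))·(-35/32 + √(3)/6)) + x^5·(-17·√(3)/20 + 8·(-17/8 + √(3))·(5/3 - 17·√(3)/24) + 8·(-35/32 + √(3)/6)·(1/2 - √(3)/4) + 127/15) + x^4·(-35/4 + 8·(1/2 - √(3)/4)·(5/3 - 17·√(3)/24) + 4·(-17/8 + √(3))^2 + 4·√(3)/3) + x^3·(-17·√(3)/3 + 8·(-17/8 + √(3))·(1/2 - √(3)/4) + 40/3) + x^2·(-17 + 4·(1/2 - √(3)/4)^2 + 8·√(3)) + x·(4 - 2·√(3)) + 5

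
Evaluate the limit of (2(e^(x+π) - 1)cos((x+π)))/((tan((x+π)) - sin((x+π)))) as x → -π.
Both numerator and denominator → 0 as x → -π; this is a 0/0 indeterminate form.
Expand each to leading order near x = -π: numerator ~ 2·(x + π), denominator ~ (x + π)^3/2.
The limit of the ratio is ∞.

Final answer: ∞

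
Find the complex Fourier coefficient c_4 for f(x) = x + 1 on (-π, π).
Compute the real Fourier coefficients first: a_4 = 0, b_4 = -1/2.
Then c_4 = (a_4 − i·b_4)/2 = i/4.

Final answer: i/4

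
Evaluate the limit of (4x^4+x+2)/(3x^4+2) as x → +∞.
This is an ∞/∞ indeterminate form as x → +∞.
Divide numerator and denominator by x^4 and let the lower-order terms vanish; the leading terms give 4/3.
Limit = 4/3.

Final answer: 4/3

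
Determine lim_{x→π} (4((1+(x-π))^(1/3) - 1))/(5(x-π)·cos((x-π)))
Both numerator and denominator → 0 as x → π; this is a 0/0 indeterminate form.
Expand each to leading order near x = π: numerator ~ 4·(x - π)/3, denominator ~ 5·(x - π).
The limit of the ratio is 4/15.

Final answer: 4/15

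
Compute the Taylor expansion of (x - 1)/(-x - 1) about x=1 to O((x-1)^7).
-(x - 1)/2 + (x - 1)^2/4 - (x - 1)^3/8 + (x - 1)^4/16 - (x - 1)^5/32 + (x - 1)^6/64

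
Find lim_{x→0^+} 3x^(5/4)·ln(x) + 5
The product is a 0·∞ indeterminate form at x → 0⁺.
Rewrite the product as 3·ln(x) / x^(-5/4) and apply L'Hôpital, or use the standard hierarchy x^(-5/4) ≫ |ln x| as x → 0⁺.
The indeterminate product → 0, so the limit = 5.

Final answer: 5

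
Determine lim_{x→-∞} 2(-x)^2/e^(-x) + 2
The quotient is an ∞/∞ indeterminate form as x → -∞.
Compare growth rates of the dominant terms (exponentials ≫ polynomials ≫ logarithms), or apply L'Hôpital's rule; the quotient → 0.
Adding the constant: 0 + 2 = 2. Limit = 2.

Final answer: 2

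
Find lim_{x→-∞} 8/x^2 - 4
Evaluate the dominant behaviour as x → -∞; each term tends to a finite value or vanishes.
Limit = -4.

Final answer: -4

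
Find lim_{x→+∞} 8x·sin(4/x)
As x → +∞: let u = 4/x → 0⁺; then 8·x·sin(4/x) = 8·4·sin(u)/u → 8·4·1 = 32.
Limit = 32.

Final answer: 32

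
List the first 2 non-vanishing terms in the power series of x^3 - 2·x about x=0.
x^3 - 2·x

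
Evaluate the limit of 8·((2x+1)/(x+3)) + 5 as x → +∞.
Evaluate the dominant behaviour as x → +∞; each term tends to a finite value or vanishes.
Limit = 21.

Final answer: 21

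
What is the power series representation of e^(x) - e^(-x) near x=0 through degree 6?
x^5/60 + x^3/3 + 2·x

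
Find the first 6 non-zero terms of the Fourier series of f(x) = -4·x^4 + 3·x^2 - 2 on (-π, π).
(-204 + 32·π^2)·cos(x) + (15 - 8·π^2)·cos(2·x) + (-100/27 + 32·π^2/9)·cos(3·x) + (3/2 - 2·π^2)·cos(4·x) + (-492/625 + 32·π^2/25)·cos(5·x) - 4·π^4/5 - 2 + π^2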